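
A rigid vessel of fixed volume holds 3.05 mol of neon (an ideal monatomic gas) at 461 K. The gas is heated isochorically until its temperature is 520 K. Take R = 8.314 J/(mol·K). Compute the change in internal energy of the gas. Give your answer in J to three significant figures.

ΔU ≈ 2240 J

Constant volume ⇒ W = 0, so Q = ΔU = nCᵥΔT with Cᵥ = 3R/2 = 12.47 J/(mol·K).
ΔU = (3.05)(12.47)(520 − 461) = 2244 J.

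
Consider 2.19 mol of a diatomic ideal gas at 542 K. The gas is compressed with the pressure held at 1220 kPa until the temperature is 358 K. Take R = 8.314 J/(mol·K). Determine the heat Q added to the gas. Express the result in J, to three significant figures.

Isobaric: W = nRΔT = (2.19)(8.314)(-184) = -3350 J.
ΔU = nCᵥΔT with Cᵥ = 5R/2: ΔU = (2.19)(20.79)(-184) = -8376 J.
Q = ΔU + W = -8376 − 3350 = -11726 J.

Q ≈ -11700 J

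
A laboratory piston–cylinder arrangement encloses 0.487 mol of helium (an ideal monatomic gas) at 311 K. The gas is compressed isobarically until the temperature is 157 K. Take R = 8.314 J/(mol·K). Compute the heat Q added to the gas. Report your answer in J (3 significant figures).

Q ≈ -1560 J

Isobaric: W = nRΔT = (0.487)(8.314)(-154) = -623.5 J.
ΔU = nCᵥΔT with Cᵥ = 3R/2: ΔU = (0.487)(12.47)(-154) = -935.3 J.
Q = ΔU + W = -935.3 − 623.5 = -1559 J.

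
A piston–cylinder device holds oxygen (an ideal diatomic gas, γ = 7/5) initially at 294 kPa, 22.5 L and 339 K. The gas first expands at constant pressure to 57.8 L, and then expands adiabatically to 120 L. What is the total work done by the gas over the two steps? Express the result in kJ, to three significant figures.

Step 1 (isobaric): W = PΔV = (294 kPa)(57.8 − 22.5 L) = 10378 J.
After step 1: P = 294 kPa, V = 57.8 L, T = 870.9 K.
Step 2 (adiabatic): W = (P₁V₁ − P₂V₂)/(γ−1) = (16993 − 12687)/0.4 = 10764 J.
W_total = 10378 + 10764 = 21143 J.

W_total ≈ 21.1 kJ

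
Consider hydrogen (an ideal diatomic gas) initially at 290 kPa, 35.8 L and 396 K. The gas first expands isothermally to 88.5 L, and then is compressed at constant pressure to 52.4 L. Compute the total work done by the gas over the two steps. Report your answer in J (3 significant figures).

Step 1 (isothermal): W = P₁V₁ ln(V₂/V₁) = (10382) ln(88.5/35.8) = 9396 J.
After step 1: P = 117.3 kPa, V = 88.5 L, T = 396 K.
Step 2 (isobaric): W = PΔV = (117.3 kPa)(52.4 − 88.5 L) = -4235 J.
W_total = 9396 − 4235 = 5161 J.

W_total ≈ 5160 J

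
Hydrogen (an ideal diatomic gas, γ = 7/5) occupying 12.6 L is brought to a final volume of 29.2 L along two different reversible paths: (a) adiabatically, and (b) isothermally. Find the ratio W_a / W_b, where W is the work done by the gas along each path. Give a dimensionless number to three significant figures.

Path (a) adiabatic: W = P₁V₁(1 − (V₁/V₂)^(γ−1))/(γ−1) → W_a/(P₁V₁) = 0.7138.
Path (b) isothermal: W = P₁V₁ ln(V₂/V₁) → W_b/(P₁V₁) = 0.8405.
W_a / W_b = 0.7138 / 0.8405 = 0.8493.

W_a / W_b ≈ 0.849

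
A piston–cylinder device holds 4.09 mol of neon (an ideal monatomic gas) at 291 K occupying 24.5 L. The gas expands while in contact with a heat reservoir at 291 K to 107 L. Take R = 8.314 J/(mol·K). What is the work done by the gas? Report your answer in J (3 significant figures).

Isothermal: W = nRT ln(V₂/V₁).
W = (4.09)(8.314)(291) × ln(107/24.5)
  = 9895 × 1.474
W_by_gas = 14587 J.

W ≈ 14600 J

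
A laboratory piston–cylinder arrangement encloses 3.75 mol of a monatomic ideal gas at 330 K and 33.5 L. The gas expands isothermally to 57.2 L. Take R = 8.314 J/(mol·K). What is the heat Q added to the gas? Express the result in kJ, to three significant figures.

Isothermal ⇒ ΔU = 0, so Q = W = nRT ln(V₂/V₁).
Q = (3.75)(8.314)(330) ln(57.2/33.5) = 10289 × 0.535 = 5504 J.

Q ≈ 5.50 kJ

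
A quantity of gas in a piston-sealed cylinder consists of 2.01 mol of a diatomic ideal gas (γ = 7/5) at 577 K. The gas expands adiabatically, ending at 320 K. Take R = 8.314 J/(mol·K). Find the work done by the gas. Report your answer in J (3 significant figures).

Adiabatic ⇒ Q = 0, so W_by = −ΔU = nCᵥ(T₁ − T₂).
Cᵥ = 5R/2 = 20.79 J/(mol·K).
W = (2.01)(20.79)(577 − 320) = 10737 J.

W ≈ 10700 J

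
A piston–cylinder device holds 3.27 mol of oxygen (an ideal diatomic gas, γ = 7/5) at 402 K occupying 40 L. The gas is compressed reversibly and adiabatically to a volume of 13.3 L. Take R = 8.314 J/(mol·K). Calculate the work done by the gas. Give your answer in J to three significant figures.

W ≈ -15100 J

Adiabatic: TV^(γ−1) = const with γ = 7/5.
T₂ = T₁ (V₁/V₂)^(γ−1) = 402 × (40/13.3)^0.4 = 402 × 1.553 = 624.5 K.
W_by = nCᵥ(T₁ − T₂) = (3.27)(20.79)(402 − 624.5) = -15120 J.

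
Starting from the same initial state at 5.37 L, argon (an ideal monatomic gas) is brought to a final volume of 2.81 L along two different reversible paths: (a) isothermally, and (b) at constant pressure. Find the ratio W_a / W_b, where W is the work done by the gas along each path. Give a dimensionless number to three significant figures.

Path (a) isothermal: W = P₁V₁ ln(V₂/V₁) → W_a/(P₁V₁) = -0.6476.
Path (b) isobaric: W = P₁(V₂ − V₁) → W_b/(P₁V₁) = -0.4767.
W_a / W_b = -0.6476 / -0.4767 = 1.359.

W_a / W_b ≈ 1.36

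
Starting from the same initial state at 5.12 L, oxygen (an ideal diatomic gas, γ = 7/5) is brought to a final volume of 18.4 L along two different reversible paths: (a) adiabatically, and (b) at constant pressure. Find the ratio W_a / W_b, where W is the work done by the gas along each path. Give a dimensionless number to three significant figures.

W_a / W_b ≈ 0.386

Path (a) adiabatic: W = P₁V₁(1 − (V₁/V₂)^(γ−1))/(γ−1) → W_a/(P₁V₁) = 1.001.
Path (b) isobaric: W = P₁(V₂ − V₁) → W_b/(P₁V₁) = 2.594.
W_a / W_b = 1.001 / 2.594 = 0.386.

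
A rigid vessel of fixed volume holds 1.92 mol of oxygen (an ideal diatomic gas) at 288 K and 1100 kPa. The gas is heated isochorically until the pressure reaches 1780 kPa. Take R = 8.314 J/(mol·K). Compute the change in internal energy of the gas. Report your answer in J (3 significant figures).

ΔU ≈ 7100 J

Constant volume ⇒ W = 0, so Q = ΔU = nCᵥΔT with Cᵥ = 5R/2 = 20.79 J/(mol·K).
At constant V, T₂/T₁ = P₂/P₁ ⇒ ΔT = T₁(P₂/P₁ − 1) = 288·(1780/1100 − 1) = 178 K.
ΔU = (1.92)(20.79)(178) = 7105 J.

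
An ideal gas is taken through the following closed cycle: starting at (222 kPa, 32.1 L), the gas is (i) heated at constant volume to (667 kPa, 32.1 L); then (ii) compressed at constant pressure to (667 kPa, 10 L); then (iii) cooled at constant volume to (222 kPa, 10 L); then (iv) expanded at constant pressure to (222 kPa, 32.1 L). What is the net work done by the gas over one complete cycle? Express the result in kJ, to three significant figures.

Constant-volume legs do no work.
W(ii) = (667)(10 − 32.1) = -14741 J; W(iv) = (222)(32.1 − 10) = 4906 J.
W_net = -14741 + 4906 = -9834 J (the counter-clockwise enclosed area).

W_net ≈ -9.83 kJ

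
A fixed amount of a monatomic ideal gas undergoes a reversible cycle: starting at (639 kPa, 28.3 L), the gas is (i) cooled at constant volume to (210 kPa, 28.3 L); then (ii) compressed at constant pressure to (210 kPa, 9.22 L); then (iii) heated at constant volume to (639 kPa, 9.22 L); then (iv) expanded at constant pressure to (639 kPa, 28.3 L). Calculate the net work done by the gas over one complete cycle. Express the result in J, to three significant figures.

Constant-volume legs do no work.
W(ii) = (210)(9.22 − 28.3) = -4007 J; W(iv) = (639)(28.3 − 9.22) = 12192 J.
W_net = -4007 + 12192 = 8185 J (the clockwise enclosed area).

W_net ≈ 8190 J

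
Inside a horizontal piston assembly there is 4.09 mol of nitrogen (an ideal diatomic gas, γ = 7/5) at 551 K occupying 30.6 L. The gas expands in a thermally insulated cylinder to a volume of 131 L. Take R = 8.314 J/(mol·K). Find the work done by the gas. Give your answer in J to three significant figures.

Adiabatic: TV^(γ−1) = const with γ = 7/5.
T₂ = T₁ (V₁/V₂)^(γ−1) = 551 × (30.6/131)^0.4 = 551 × 0.559 = 308 K.
W_by = nCᵥ(T₁ − T₂) = (4.09)(20.79)(551 − 308) = 20659 J.

W ≈ 20700 J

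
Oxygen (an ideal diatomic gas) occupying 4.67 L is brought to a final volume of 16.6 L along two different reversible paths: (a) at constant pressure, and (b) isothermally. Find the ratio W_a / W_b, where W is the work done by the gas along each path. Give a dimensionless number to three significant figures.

W_a / W_b ≈ 2.01

Path (a) isobaric: W = P₁(V₂ − V₁) → W_a/(P₁V₁) = 2.555.
Path (b) isothermal: W = P₁V₁ ln(V₂/V₁) → W_b/(P₁V₁) = 1.268.
W_a / W_b = 2.555 / 1.268 = 2.014.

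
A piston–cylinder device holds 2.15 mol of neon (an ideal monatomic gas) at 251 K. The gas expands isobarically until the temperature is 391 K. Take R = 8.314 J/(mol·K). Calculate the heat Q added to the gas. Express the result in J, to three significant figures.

Isobaric: W = nRΔT = (2.15)(8.314)(140) = 2503 J.
ΔU = nCᵥΔT with Cᵥ = 3R/2: ΔU = (2.15)(12.47)(140) = 3754 J.
Q = ΔU + W = 3754 + 2503 = 6256 J.

Q ≈ 6260 J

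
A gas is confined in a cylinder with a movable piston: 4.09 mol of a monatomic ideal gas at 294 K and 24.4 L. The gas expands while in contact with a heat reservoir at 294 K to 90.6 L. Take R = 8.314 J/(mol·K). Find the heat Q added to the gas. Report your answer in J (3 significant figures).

Q ≈ 13100 J

Isothermal ⇒ ΔU = 0, so Q = W = nRT ln(V₂/V₁).
Q = (4.09)(8.314)(294) ln(90.6/24.4) = 9997 × 1.312 = 13115 J.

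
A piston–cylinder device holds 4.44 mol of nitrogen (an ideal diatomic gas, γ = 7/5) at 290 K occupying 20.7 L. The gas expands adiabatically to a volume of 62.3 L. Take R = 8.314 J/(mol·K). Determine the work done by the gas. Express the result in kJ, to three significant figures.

W ≈ 9.54 kJ

Adiabatic: TV^(γ−1) = const with γ = 7/5.
T₂ = T₁ (V₁/V₂)^(γ−1) = 290 × (20.7/62.3)^0.4 = 290 × 0.6436 = 186.6 K.
W_by = nCᵥ(T₁ − T₂) = (4.44)(20.79)(290 − 186.6) = 9539 J.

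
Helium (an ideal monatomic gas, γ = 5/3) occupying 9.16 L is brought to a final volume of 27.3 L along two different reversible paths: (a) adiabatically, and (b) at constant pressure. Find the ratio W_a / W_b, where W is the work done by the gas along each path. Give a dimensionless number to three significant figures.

Path (a) adiabatic: W = P₁V₁(1 − (V₁/V₂)^(γ−1))/(γ−1) → W_a/(P₁V₁) = 0.7757.
Path (b) isobaric: W = P₁(V₂ − V₁) → W_b/(P₁V₁) = 1.98.
W_a / W_b = 0.7757 / 1.98 = 0.3917.

W_a / W_b ≈ 0.392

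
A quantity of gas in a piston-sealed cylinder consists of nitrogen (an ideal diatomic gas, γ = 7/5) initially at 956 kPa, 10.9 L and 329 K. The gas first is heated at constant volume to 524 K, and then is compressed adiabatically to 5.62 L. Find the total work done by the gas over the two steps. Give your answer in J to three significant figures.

W_total ≈ -12600 J

Step 1 (isochoric): W = 0 (constant volume).
After step 1: P = 1523 kPa (V unchanged).
Step 2 (adiabatic): W = (P₁V₁ − P₂V₂)/(γ−1) = (16597 − 21632)/0.4 = -12588 J.
W_total = 0 − 12588 = -12588 J.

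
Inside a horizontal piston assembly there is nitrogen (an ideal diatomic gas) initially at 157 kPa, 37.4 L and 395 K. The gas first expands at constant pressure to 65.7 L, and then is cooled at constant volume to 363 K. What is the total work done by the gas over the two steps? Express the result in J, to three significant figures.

Step 1 (isobaric): W = PΔV = (157 kPa)(65.7 − 37.4 L) = 4443 J.
Step 2 (isochoric): W = 0 (constant volume).
W_total = 4443 + 0 = 4443 J.

W_total ≈ 4440 J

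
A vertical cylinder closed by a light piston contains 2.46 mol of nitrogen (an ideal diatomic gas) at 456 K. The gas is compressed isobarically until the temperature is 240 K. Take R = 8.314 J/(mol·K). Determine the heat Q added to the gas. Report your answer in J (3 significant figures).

Isobaric: W = nRΔT = (2.46)(8.314)(-216) = -4418 J.
ΔU = nCᵥΔT with Cᵥ = 5R/2: ΔU = (2.46)(20.79)(-216) = -11044 J.
Q = ΔU + W = -11044 − 4418 = -15462 J.

Q ≈ -15500 J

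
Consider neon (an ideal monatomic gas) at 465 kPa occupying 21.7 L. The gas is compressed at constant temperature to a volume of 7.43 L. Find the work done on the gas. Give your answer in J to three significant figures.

W ≈ 10800 J

Isothermal: W = nRT ln(V₂/V₁) = P₁V₁ ln(V₂/V₁).
P₁V₁ = (465 kPa)(21.7 L) = 10090 J.
W = 10090 × ln(7.43/21.7) = 10090 × -1.072
W_by_gas = -10815 J; work on gas = −W_by = 10815 J.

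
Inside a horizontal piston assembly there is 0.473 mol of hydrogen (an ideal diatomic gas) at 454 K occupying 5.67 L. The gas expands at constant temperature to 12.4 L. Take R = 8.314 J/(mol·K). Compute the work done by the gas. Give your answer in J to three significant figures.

W ≈ 1400 J

Isothermal: W = nRT ln(V₂/V₁).
W = (0.473)(8.314)(454) × ln(12.4/5.67)
  = 1785 × 0.7825
W_by_gas = 1397 J.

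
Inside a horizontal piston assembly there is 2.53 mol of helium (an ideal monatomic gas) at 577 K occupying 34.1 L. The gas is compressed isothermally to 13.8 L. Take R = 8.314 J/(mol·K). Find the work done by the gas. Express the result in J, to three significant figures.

W ≈ -11000 J

Isothermal: W = nRT ln(V₂/V₁).
W = (2.53)(8.314)(577) × ln(13.8/34.1)
  = 12137 × -0.9046
W_by_gas = -10979 J.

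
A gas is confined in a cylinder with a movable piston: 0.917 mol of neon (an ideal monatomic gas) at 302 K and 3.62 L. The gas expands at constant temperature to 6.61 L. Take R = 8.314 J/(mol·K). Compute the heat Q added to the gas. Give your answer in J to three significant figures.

Q ≈ 1390 J

Isothermal ⇒ ΔU = 0, so Q = W = nRT ln(V₂/V₁).
Q = (0.917)(8.314)(302) ln(6.61/3.62) = 2302 × 0.6021 = 1386 J.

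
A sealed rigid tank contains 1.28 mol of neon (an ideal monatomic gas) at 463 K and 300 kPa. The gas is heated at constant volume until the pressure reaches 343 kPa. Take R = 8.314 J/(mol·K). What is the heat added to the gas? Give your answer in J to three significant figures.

Constant volume ⇒ W = 0, so Q = ΔU = nCᵥΔT with Cᵥ = 3R/2 = 12.47 J/(mol·K).
At constant V, T₂/T₁ = P₂/P₁ ⇒ ΔT = T₁(P₂/P₁ − 1) = 463·(343/300 − 1) = 66.36 K.
ΔU = (1.28)(12.47)(66.36) = 1059 J.

Q ≈ 1060 J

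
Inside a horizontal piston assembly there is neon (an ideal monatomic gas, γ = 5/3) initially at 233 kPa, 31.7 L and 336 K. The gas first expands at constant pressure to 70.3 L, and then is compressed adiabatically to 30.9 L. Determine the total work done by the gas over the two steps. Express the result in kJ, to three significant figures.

W_total ≈ -8.94 kJ

Step 1 (isobaric): W = PΔV = (233 kPa)(70.3 − 31.7 L) = 8994 J.
After step 1: P = 233 kPa, V = 70.3 L, T = 745.1 K.
Step 2 (adiabatic): W = (P₁V₁ − P₂V₂)/(γ−1) = (16380 − 28334)/0.667 = -17931 J.
W_total = 8994 − 17931 = -8937 J.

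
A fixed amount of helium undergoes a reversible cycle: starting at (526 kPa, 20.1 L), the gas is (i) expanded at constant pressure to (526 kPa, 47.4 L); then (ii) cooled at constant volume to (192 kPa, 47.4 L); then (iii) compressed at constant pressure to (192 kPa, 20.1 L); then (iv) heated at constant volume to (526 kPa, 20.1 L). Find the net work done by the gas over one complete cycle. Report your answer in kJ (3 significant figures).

Constant-volume legs do no work.
W(i) = (526)(47.4 − 20.1) = 14360 J; W(iii) = (192)(20.1 − 47.4) = -5242 J.
W_net = 14360 − 5242 = 9118 J (the clockwise enclosed area).

W_net ≈ 9.12 kJ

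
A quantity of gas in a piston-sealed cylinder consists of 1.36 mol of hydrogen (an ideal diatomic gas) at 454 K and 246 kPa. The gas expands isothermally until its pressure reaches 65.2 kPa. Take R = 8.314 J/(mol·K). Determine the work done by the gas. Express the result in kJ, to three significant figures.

W ≈ 6.82 kJ

Isothermal process: W = nRT ln(V₂/V₁) = nRT ln(P₁/P₂).
W = (1.36)(8.314)(454) × ln(246/65.2)
  = 5133 × ln(3.773) = 5133 × 1.328
W_by_gas = 6816 J.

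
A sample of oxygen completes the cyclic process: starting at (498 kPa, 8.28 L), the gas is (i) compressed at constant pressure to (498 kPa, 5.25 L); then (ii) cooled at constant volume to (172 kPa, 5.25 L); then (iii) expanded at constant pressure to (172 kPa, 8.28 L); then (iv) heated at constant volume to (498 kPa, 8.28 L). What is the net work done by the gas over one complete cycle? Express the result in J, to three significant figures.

Constant-volume legs do no work.
W(i) = (498)(5.25 − 8.28) = -1509 J; W(iii) = (172)(8.28 − 5.25) = 521.2 J.
W_net = -1509 + 521.2 = -987.8 J (the counter-clockwise enclosed area).

W_net ≈ -988 J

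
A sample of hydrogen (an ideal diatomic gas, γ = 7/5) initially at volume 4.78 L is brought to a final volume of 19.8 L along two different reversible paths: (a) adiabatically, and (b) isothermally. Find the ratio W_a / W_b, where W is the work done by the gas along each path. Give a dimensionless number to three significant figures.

W_a / W_b ≈ 0.763

Path (a) adiabatic: W = P₁V₁(1 − (V₁/V₂)^(γ−1))/(γ−1) → W_a/(P₁V₁) = 1.084.
Path (b) isothermal: W = P₁V₁ ln(V₂/V₁) → W_b/(P₁V₁) = 1.421.
W_a / W_b = 1.084 / 1.421 = 0.7628.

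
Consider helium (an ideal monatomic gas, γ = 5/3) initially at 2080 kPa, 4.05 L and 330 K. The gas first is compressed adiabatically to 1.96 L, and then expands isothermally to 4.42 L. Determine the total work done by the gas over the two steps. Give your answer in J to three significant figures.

Step 1 (adiabatic): W = (P₁V₁ − P₂V₂)/(γ−1) = (8424 − 13666)/0.667 = -7863 J.
After step 1: P = 6973 kPa, V = 1.96 L, T = 535.4 K.
Step 2 (isothermal): W = P₁V₁ ln(V₂/V₁) = (13666) ln(4.42/1.96) = 11113 J.
W_total = -7863 + 11113 = 3250 J.

W_total ≈ 3250 J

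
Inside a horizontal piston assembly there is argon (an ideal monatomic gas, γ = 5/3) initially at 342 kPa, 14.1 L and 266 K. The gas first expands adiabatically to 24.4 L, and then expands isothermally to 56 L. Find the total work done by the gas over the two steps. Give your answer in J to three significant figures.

W_total ≈ 4990 J

Step 1 (adiabatic): W = (P₁V₁ − P₂V₂)/(γ−1) = (4822 − 3346)/0.667 = 2215 J.
After step 1: P = 137.1 kPa, V = 24.4 L, T = 184.5 K.
Step 2 (isothermal): W = P₁V₁ ln(V₂/V₁) = (3346) ln(56/24.4) = 2779 J.
W_total = 2215 + 2779 = 4994 J.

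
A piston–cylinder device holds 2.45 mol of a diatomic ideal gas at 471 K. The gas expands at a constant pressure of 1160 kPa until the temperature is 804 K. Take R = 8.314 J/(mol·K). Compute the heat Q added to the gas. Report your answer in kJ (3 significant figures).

Q ≈ 23.7 kJ

Isobaric: W = nRΔT = (2.45)(8.314)(333) = 6783 J.
ΔU = nCᵥΔT with Cᵥ = 5R/2: ΔU = (2.45)(20.79)(333) = 16957 J.
Q = ΔU + W = 16957 + 6783 = 23740 J.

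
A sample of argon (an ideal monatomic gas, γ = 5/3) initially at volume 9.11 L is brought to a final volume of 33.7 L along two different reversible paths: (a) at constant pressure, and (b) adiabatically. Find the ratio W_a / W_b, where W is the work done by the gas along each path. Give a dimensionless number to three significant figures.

W_a / W_b ≈ 3.09

Path (a) isobaric: W = P₁(V₂ − V₁) → W_a/(P₁V₁) = 2.699.
Path (b) adiabatic: W = P₁V₁(1 − (V₁/V₂)^(γ−1))/(γ−1) → W_b/(P₁V₁) = 0.8729.
W_a / W_b = 2.699 / 0.8729 = 3.092.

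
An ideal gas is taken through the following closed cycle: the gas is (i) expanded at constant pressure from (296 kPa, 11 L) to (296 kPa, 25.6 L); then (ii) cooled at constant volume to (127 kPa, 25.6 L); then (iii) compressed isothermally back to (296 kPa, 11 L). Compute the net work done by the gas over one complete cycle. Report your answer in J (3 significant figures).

W_net ≈ 1580 J

Leg (i): W = PΔV = (296)(25.6 − 11) = 4322 J.
Leg (ii): W = 0.
Leg (iii): W = PᵢVᵢ ln(V_f/Vᵢ) = (3251) ln(11/25.6) = -2746 J.
W_net = 4322 − 2746 = 1575 J.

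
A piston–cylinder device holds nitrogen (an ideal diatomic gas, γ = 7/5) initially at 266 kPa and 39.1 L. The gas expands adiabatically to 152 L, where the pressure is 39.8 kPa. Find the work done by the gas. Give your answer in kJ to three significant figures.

W ≈ 10.9 kJ

Adiabatic: W = (P₁V₁ − P₂V₂)/(γ − 1) with γ = 7/5.
P₁V₁ = 10401 J, P₂V₂ = 6050 J.
W = (10401 − 6050) / 0.4 = 10878 J.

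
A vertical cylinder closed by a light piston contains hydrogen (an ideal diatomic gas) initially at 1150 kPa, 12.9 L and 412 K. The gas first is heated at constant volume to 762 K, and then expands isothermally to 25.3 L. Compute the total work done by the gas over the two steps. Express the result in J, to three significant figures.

W_total ≈ 18500 J

Step 1 (isochoric): W = 0 (constant volume).
After step 1: P = 2127 kPa (V unchanged).
Step 2 (isothermal): W = P₁V₁ ln(V₂/V₁) = (27438) ln(25.3/12.9) = 18481 J.
W_total = 0 + 18481 = 18481 J.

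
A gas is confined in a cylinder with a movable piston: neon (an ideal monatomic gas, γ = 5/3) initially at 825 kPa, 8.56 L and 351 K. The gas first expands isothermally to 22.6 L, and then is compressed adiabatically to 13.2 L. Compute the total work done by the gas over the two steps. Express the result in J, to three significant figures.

W_total ≈ 2290 J

Step 1 (isothermal): W = P₁V₁ ln(V₂/V₁) = (7062) ln(22.6/8.56) = 6856 J.
After step 1: P = 312.5 kPa, V = 22.6 L, T = 351 K.
Step 2 (adiabatic): W = (P₁V₁ − P₂V₂)/(γ−1) = (7062 − 10107)/0.667 = -4567 J.
W_total = 6856 − 4567 = 2289 J.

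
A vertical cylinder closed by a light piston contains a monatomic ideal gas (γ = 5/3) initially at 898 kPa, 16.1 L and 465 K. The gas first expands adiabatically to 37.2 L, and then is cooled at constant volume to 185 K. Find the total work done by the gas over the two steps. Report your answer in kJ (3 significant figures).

W_total ≈ 9.28 kJ

Step 1 (adiabatic): W = (P₁V₁ − P₂V₂)/(γ−1) = (14458 − 8272)/0.667 = 9278 J.
Step 2 (isochoric): W = 0 (constant volume).
W_total = 9278 + 0 = 9278 J.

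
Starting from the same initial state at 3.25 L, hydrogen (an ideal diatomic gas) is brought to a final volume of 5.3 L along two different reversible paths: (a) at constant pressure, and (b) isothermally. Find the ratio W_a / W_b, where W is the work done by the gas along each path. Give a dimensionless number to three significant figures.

Path (a) isobaric: W = P₁(V₂ − V₁) → W_a/(P₁V₁) = 0.6308.
Path (b) isothermal: W = P₁V₁ ln(V₂/V₁) → W_b/(P₁V₁) = 0.4891.
W_a / W_b = 0.6308 / 0.4891 = 1.29.

W_a / W_b ≈ 1.29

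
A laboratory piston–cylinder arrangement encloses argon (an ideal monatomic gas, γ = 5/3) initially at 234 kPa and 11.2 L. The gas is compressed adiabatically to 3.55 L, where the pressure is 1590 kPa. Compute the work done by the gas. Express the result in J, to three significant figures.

W ≈ -4540 J

Adiabatic: W = (P₁V₁ − P₂V₂)/(γ − 1) with γ = 5/3.
P₁V₁ = 2621 J, P₂V₂ = 5644 J.
W = (2621 − 5644) / 0.6667 = -4536 J.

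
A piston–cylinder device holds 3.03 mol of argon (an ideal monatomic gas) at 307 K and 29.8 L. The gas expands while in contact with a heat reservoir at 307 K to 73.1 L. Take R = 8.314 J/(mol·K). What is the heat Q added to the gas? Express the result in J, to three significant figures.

Isothermal ⇒ ΔU = 0, so Q = W = nRT ln(V₂/V₁).
Q = (3.03)(8.314)(307) ln(73.1/29.8) = 7734 × 0.8973 = 6940 J.

Q ≈ 6940 J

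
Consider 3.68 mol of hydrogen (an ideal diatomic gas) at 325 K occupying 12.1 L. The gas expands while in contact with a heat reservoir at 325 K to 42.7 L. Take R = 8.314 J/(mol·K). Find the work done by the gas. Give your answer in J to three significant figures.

W ≈ 12500 J

Isothermal: W = nRT ln(V₂/V₁).
W = (3.68)(8.314)(325) × ln(42.7/12.1)
  = 9944 × 1.261
W_by_gas = 12539 J.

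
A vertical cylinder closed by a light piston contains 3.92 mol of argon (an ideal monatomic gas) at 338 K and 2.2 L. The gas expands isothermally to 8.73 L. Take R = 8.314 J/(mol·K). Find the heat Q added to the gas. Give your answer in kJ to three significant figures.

Q ≈ 15.2 kJ

Isothermal ⇒ ΔU = 0, so Q = W = nRT ln(V₂/V₁).
Q = (3.92)(8.314)(338) ln(8.73/2.2) = 11016 × 1.378 = 15183 J.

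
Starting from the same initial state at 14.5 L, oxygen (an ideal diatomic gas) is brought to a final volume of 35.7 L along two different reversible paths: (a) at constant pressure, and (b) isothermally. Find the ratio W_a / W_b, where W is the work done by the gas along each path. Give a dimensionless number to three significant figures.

Path (a) isobaric: W = P₁(V₂ − V₁) → W_a/(P₁V₁) = 1.462.
Path (b) isothermal: W = P₁V₁ ln(V₂/V₁) → W_b/(P₁V₁) = 0.901.
W_a / W_b = 1.462 / 0.901 = 1.623.

W_a / W_b ≈ 1.62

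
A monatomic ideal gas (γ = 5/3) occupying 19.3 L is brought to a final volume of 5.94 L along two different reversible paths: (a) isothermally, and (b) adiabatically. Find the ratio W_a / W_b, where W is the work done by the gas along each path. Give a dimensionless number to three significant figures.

W_a / W_b ≈ 0.658

Path (a) isothermal: W = P₁V₁ ln(V₂/V₁) → W_a/(P₁V₁) = -1.178.
Path (b) adiabatic: W = P₁V₁(1 − (V₁/V₂)^(γ−1))/(γ−1) → W_b/(P₁V₁) = -1.791.
W_a / W_b = -1.178 / -1.791 = 0.6581.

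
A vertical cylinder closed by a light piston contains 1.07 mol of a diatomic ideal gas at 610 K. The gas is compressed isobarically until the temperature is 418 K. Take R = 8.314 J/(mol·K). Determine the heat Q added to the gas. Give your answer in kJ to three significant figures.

Isobaric: W = nRΔT = (1.07)(8.314)(-192) = -1708 J.
ΔU = nCᵥΔT with Cᵥ = 5R/2: ΔU = (1.07)(20.79)(-192) = -4270 J.
Q = ΔU + W = -4270 − 1708 = -5978 J.

Q ≈ -5.98 kJ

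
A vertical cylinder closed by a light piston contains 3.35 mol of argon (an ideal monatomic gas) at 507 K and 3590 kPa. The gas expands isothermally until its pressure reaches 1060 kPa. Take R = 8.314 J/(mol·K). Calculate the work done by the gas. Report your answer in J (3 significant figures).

Isothermal process: W = nRT ln(V₂/V₁) = nRT ln(P₁/P₂).
W = (3.35)(8.314)(507) × ln(3590/1060)
  = 14121 × ln(3.387) = 14121 × 1.22
W_by_gas = 17226 J.

W ≈ 17200 J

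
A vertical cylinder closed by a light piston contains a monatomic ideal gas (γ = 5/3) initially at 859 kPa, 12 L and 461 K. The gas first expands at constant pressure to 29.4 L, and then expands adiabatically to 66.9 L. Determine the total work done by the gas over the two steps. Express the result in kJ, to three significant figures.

W_total ≈ 30.9 kJ

Step 1 (isobaric): W = PΔV = (859 kPa)(29.4 − 12 L) = 14947 J.
After step 1: P = 859 kPa, V = 29.4 L, T = 1129 K.
Step 2 (adiabatic): W = (P₁V₁ − P₂V₂)/(γ−1) = (25255 − 14598)/0.667 = 15985 J.
W_total = 14947 + 15985 = 30932 J.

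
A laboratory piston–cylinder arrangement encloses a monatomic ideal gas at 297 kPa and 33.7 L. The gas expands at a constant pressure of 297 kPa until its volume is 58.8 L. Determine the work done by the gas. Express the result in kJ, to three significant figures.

W ≈ 7.45 kJ

Isobaric: W = P ΔV.
W = (297 kPa)(58.8 − 33.7 L) = (297)(25.1) = 7455 J.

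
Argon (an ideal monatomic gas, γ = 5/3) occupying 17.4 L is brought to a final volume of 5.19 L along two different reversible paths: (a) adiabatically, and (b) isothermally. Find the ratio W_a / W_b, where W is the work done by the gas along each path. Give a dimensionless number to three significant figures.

W_a / W_b ≈ 1.54

Path (a) adiabatic: W = P₁V₁(1 − (V₁/V₂)^(γ−1))/(γ−1) → W_a/(P₁V₁) = -1.86.
Path (b) isothermal: W = P₁V₁ ln(V₂/V₁) → W_b/(P₁V₁) = -1.21.
W_a / W_b = -1.86 / -1.21 = 1.538.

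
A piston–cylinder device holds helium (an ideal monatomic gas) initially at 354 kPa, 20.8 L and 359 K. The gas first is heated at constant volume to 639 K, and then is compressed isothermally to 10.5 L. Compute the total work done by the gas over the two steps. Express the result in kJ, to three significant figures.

Step 1 (isochoric): W = 0 (constant volume).
After step 1: P = 630.1 kPa (V unchanged).
Step 2 (isothermal): W = P₁V₁ ln(V₂/V₁) = (13106) ln(10.5/20.8) = -8959 J.
W_total = 0 − 8959 = -8959 J.

W_total ≈ -8.96 kJ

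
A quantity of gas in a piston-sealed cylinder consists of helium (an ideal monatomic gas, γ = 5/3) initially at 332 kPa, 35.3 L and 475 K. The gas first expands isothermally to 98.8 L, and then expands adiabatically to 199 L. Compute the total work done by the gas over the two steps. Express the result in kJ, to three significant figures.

W_total ≈ 18.6 kJ

Step 1 (isothermal): W = P₁V₁ ln(V₂/V₁) = (11720) ln(98.8/35.3) = 12062 J.
After step 1: P = 118.6 kPa, V = 98.8 L, T = 475 K.
Step 2 (adiabatic): W = (P₁V₁ − P₂V₂)/(γ−1) = (11720 − 7348)/0.667 = 6557 J.
W_total = 12062 + 6557 = 18619 J.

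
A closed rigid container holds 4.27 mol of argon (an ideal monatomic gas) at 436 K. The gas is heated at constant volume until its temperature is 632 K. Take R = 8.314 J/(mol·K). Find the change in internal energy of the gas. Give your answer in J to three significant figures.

ΔU ≈ 10400 J

Constant volume ⇒ W = 0, so Q = ΔU = nCᵥΔT with Cᵥ = 3R/2 = 12.47 J/(mol·K).
ΔU = (4.27)(12.47)(632 − 436) = 10437 J.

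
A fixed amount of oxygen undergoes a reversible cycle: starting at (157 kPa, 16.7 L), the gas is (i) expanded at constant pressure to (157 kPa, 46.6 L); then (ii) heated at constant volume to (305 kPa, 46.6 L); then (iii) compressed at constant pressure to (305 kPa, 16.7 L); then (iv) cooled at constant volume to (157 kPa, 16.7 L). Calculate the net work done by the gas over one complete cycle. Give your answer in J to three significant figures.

Constant-volume legs do no work.
W(i) = (157)(46.6 − 16.7) = 4694 J; W(iii) = (305)(16.7 − 46.6) = -9120 J.
W_net = 4694 − 9120 = -4425 J (the counter-clockwise enclosed area).

W_net ≈ -4430 J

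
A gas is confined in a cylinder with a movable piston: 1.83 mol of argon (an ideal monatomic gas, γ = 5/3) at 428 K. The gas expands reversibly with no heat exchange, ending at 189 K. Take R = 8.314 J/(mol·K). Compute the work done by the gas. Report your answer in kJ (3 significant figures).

W ≈ 5.45 kJ

Adiabatic ⇒ Q = 0, so W_by = −ΔU = nCᵥ(T₁ − T₂).
Cᵥ = 3R/2 = 12.47 J/(mol·K).
W = (1.83)(12.47)(428 − 189) = 5454 J.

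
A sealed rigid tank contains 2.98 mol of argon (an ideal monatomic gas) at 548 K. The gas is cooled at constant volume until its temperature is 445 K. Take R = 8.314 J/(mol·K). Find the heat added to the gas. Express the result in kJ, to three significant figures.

Q ≈ -3.83 kJ

Constant volume ⇒ W = 0, so Q = ΔU = nCᵥΔT with Cᵥ = 3R/2 = 12.47 J/(mol·K).
ΔU = (2.98)(12.47)(445 − 548) = -3828 J.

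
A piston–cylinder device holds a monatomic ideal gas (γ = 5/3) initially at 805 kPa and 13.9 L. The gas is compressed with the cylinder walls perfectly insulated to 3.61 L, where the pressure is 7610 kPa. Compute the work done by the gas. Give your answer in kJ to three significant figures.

Adiabatic: W = (P₁V₁ − P₂V₂)/(γ − 1) with γ = 5/3.
P₁V₁ = 11190 J, P₂V₂ = 27472 J.
W = (11190 − 27472) / 0.6667 = -24424 J.

W ≈ -24.4 kJ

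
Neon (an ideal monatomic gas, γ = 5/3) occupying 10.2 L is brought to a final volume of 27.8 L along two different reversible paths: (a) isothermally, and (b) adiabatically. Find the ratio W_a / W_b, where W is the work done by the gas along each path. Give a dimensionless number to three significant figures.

Path (a) isothermal: W = P₁V₁ ln(V₂/V₁) → W_a/(P₁V₁) = 1.003.
Path (b) adiabatic: W = P₁V₁(1 − (V₁/V₂)^(γ−1))/(γ−1) → W_b/(P₁V₁) = 0.7312.
W_a / W_b = 1.003 / 0.7312 = 1.371.

W_a / W_b ≈ 1.37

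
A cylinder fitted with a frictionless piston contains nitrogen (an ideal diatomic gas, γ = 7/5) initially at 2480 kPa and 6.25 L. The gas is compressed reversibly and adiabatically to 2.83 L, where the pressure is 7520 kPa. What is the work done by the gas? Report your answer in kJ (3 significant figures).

W ≈ -14.5 kJ

Adiabatic: W = (P₁V₁ − P₂V₂)/(γ − 1) with γ = 7/5.
P₁V₁ = 15500 J, P₂V₂ = 21282 J.
W = (15500 − 21282) / 0.4 = -14454 J.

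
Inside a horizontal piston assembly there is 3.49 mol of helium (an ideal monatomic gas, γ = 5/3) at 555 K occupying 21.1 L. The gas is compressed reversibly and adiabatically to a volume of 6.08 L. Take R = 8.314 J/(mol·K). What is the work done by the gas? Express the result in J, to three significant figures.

W ≈ -31200 J

Adiabatic: TV^(γ−1) = const with γ = 5/3.
T₂ = T₁ (V₁/V₂)^(γ−1) = 555 × (21.1/6.08)^0.667 = 555 × 2.292 = 1272 K.
W_by = nCᵥ(T₁ − T₂) = (3.49)(12.47)(555 − 1272) = -31214 J.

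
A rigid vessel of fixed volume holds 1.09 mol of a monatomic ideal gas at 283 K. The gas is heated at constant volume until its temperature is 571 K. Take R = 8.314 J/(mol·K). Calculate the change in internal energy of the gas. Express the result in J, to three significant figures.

ΔU ≈ 3910 J

Constant volume ⇒ W = 0, so Q = ΔU = nCᵥΔT with Cᵥ = 3R/2 = 12.47 J/(mol·K).
ΔU = (1.09)(12.47)(571 − 283) = 3915 J.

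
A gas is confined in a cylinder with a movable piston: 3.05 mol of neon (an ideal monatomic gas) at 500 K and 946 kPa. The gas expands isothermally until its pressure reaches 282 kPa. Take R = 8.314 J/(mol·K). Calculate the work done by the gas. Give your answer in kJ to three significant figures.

Isothermal process: W = nRT ln(V₂/V₁) = nRT ln(P₁/P₂).
W = (3.05)(8.314)(500) × ln(946/282)
  = 12679 × ln(3.355) = 12679 × 1.21
W_by_gas = 15346 J.

W ≈ 15.3 kJ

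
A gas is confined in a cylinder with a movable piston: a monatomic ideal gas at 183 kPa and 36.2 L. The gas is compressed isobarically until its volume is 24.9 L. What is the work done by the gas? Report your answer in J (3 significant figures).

Isobaric: W = P ΔV.
W = (183 kPa)(24.9 − 36.2 L) = (183)(-11.3) = -2068 J.

W ≈ -2070 J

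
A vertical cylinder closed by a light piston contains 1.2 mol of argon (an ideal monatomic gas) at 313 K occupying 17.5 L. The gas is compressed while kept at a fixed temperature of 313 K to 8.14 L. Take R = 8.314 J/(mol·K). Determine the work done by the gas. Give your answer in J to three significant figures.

Isothermal: W = nRT ln(V₂/V₁).
W = (1.2)(8.314)(313) × ln(8.14/17.5)
  = 3123 × -0.7654
W_by_gas = -2390 J.

W ≈ -2390 J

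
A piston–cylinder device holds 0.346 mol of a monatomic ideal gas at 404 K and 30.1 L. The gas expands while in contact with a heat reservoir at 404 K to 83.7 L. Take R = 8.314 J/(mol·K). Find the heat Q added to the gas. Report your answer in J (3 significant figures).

Isothermal ⇒ ΔU = 0, so Q = W = nRT ln(V₂/V₁).
Q = (0.346)(8.314)(404) ln(83.7/30.1) = 1162 × 1.023 = 1189 J.

Q ≈ 1190 J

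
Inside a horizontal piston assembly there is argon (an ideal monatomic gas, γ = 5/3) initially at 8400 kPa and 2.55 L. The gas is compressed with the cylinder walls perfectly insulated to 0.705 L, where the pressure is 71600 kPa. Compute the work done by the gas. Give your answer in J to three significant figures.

Adiabatic: W = (P₁V₁ − P₂V₂)/(γ − 1) with γ = 5/3.
P₁V₁ = 21420 J, P₂V₂ = 50478 J.
W = (21420 − 50478) / 0.6667 = -43587 J.

W ≈ -43600 J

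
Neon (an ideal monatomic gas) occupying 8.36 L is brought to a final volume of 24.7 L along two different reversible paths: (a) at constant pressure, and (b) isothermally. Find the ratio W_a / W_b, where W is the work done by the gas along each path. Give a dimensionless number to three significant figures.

Path (a) isobaric: W = P₁(V₂ − V₁) → W_a/(P₁V₁) = 1.955.
Path (b) isothermal: W = P₁V₁ ln(V₂/V₁) → W_b/(P₁V₁) = 1.083.
W_a / W_b = 1.955 / 1.083 = 1.804.

W_a / W_b ≈ 1.80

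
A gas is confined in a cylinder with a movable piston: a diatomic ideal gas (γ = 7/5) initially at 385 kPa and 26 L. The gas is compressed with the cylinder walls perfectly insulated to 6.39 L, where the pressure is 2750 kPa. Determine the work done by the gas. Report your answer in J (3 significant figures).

W ≈ -18900 J

Adiabatic: W = (P₁V₁ − P₂V₂)/(γ − 1) with γ = 7/5.
P₁V₁ = 10010 J, P₂V₂ = 17572 J.
W = (10010 − 17572) / 0.4 = -18906 J.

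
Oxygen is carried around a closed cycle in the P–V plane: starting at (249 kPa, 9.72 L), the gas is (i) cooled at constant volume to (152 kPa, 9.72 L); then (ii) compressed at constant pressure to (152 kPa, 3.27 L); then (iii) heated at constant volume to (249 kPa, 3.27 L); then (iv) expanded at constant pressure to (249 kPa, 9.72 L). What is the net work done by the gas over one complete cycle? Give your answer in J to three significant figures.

W_net ≈ 626 J

Constant-volume legs do no work.
W(ii) = (152)(3.27 − 9.72) = -980.4 J; W(iv) = (249)(9.72 − 3.27) = 1606 J.
W_net = -980.4 + 1606 = 625.6 J (the clockwise enclosed area).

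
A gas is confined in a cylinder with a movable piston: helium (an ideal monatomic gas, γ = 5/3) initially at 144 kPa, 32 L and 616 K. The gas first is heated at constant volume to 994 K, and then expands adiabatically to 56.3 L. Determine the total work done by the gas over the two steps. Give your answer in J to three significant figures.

W_total ≈ 3500 J

Step 1 (isochoric): W = 0 (constant volume).
After step 1: P = 232.4 kPa (V unchanged).
Step 2 (adiabatic): W = (P₁V₁ − P₂V₂)/(γ−1) = (7436 − 5102)/0.667 = 3500 J.
W_total = 0 + 3500 = 3500 J.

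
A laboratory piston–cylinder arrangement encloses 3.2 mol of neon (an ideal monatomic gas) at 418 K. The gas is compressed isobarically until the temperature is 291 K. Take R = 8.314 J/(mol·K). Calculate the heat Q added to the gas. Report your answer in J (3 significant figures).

Q ≈ -8450 J

Isobaric: W = nRΔT = (3.2)(8.314)(-127) = -3379 J.
ΔU = nCᵥΔT with Cᵥ = 3R/2: ΔU = (3.2)(12.47)(-127) = -5068 J.
Q = ΔU + W = -5068 − 3379 = -8447 J.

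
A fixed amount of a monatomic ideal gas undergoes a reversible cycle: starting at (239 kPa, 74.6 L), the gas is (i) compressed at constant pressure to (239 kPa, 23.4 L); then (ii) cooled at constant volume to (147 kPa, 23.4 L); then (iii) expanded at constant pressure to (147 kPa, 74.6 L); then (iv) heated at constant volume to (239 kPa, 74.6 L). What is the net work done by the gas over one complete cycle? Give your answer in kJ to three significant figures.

Constant-volume legs do no work.
W(i) = (239)(23.4 − 74.6) = -12237 J; W(iii) = (147)(74.6 − 23.4) = 7526 J.
W_net = -12237 + 7526 = -4710 J (the counter-clockwise enclosed area).

W_net ≈ -4.71 kJ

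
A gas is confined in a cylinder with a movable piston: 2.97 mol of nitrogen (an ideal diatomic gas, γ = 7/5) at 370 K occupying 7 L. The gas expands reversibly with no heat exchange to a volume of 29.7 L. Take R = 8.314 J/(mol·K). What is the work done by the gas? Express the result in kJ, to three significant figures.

Adiabatic: TV^(γ−1) = const with γ = 7/5.
T₂ = T₁ (V₁/V₂)^(γ−1) = 370 × (7/29.7)^0.4 = 370 × 0.561 = 207.6 K.
W_by = nCᵥ(T₁ − T₂) = (2.97)(20.79)(370 − 207.6) = 10028 J.

W ≈ 10.0 kJ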